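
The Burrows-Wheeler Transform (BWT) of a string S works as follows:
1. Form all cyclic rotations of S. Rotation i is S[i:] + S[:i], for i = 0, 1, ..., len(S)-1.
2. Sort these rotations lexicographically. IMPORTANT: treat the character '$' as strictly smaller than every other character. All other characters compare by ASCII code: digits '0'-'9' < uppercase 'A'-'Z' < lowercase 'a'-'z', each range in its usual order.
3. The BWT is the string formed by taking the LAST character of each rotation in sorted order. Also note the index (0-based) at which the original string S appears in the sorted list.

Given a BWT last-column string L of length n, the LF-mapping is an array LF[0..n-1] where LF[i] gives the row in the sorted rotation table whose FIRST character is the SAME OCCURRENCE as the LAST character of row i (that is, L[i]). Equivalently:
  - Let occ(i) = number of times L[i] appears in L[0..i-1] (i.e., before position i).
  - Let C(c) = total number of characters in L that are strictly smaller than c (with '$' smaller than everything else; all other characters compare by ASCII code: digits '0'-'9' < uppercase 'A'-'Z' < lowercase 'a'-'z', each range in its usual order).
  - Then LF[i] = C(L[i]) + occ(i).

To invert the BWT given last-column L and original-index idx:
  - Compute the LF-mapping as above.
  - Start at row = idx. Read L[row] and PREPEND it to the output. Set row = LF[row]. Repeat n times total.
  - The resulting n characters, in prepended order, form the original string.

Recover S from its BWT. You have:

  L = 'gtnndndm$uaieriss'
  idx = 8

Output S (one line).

Answer: misunderstanding$

Derivation:
LF mapping: 5 15 9 10 2 11 3 8 0 16 1 6 4 12 7 13 14
Walk LF starting at row 8, prepending L[row]:
  step 1: row=8, L[8]='$', prepend. Next row=LF[8]=0
  step 2: row=0, L[0]='g', prepend. Next row=LF[0]=5
  step 3: row=5, L[5]='n', prepend. Next row=LF[5]=11
  step 4: row=11, L[11]='i', prepend. Next row=LF[11]=6
  step 5: row=6, L[6]='d', prepend. Next row=LF[6]=3
  step 6: row=3, L[3]='n', prepend. Next row=LF[3]=10
  step 7: row=10, L[10]='a', prepend. Next row=LF[10]=1
  step 8: row=1, L[1]='t', prepend. Next row=LF[1]=15
  step 9: row=15, L[15]='s', prepend. Next row=LF[15]=13
  step 10: row=13, L[13]='r', prepend. Next row=LF[13]=12
  step 11: row=12, L[12]='e', prepend. Next row=LF[12]=4
  step 12: row=4, L[4]='d', prepend. Next row=LF[4]=2
  step 13: row=2, L[2]='n', prepend. Next row=LF[2]=9
  step 14: row=9, L[9]='u', prepend. Next row=LF[9]=16
  step 15: row=16, L[16]='s', prepend. Next row=LF[16]=14
  step 16: row=14, L[14]='i', prepend. Next row=LF[14]=7
  step 17: row=7, L[7]='m', prepend. Next row=LF[7]=8
Reversed output: misunderstanding$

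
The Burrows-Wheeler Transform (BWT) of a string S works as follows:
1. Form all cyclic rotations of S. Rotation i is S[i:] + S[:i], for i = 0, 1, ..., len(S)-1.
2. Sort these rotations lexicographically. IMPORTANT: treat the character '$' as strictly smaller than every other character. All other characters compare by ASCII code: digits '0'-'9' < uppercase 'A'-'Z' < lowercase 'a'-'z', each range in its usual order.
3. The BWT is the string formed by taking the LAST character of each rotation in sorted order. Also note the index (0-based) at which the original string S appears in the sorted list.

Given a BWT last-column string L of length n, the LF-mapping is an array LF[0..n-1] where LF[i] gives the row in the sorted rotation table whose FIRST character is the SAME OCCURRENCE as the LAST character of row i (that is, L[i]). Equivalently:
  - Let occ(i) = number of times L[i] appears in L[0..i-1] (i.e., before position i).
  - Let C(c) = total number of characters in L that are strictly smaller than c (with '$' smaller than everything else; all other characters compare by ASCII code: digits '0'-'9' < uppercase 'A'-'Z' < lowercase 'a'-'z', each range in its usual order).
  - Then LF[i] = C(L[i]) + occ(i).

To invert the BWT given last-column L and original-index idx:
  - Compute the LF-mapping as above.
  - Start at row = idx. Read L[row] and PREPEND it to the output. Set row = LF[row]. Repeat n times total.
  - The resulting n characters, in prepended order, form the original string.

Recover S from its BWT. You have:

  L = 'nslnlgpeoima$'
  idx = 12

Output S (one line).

LF mapping: 8 12 5 9 6 3 11 2 10 4 7 1 0
Walk LF starting at row 12, prepending L[row]:
  step 1: row=12, L[12]='$', prepend. Next row=LF[12]=0
  step 2: row=0, L[0]='n', prepend. Next row=LF[0]=8
  step 3: row=8, L[8]='o', prepend. Next row=LF[8]=10
  step 4: row=10, L[10]='m', prepend. Next row=LF[10]=7
  step 5: row=7, L[7]='e', prepend. Next row=LF[7]=2
  step 6: row=2, L[2]='l', prepend. Next row=LF[2]=5
  step 7: row=5, L[5]='g', prepend. Next row=LF[5]=3
  step 8: row=3, L[3]='n', prepend. Next row=LF[3]=9
  step 9: row=9, L[9]='i', prepend. Next row=LF[9]=4
  step 10: row=4, L[4]='l', prepend. Next row=LF[4]=6
  step 11: row=6, L[6]='p', prepend. Next row=LF[6]=11
  step 12: row=11, L[11]='a', prepend. Next row=LF[11]=1
  step 13: row=1, L[1]='s', prepend. Next row=LF[1]=12
Reversed output: saplinglemon$

Answer: saplinglemon$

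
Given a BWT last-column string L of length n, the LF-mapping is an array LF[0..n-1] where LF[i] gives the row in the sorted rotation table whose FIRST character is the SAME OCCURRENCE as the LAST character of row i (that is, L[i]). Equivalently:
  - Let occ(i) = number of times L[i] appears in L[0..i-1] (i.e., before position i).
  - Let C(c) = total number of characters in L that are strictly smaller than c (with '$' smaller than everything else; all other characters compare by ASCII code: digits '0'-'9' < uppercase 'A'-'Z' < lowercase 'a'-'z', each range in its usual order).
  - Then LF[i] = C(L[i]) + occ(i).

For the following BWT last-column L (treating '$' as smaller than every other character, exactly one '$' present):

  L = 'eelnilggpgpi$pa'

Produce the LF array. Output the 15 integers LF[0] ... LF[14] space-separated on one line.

Char counts: '$':1, 'a':1, 'e':2, 'g':3, 'i':2, 'l':2, 'n':1, 'p':3
C (first-col start): C('$')=0, C('a')=1, C('e')=2, C('g')=4, C('i')=7, C('l')=9, C('n')=11, C('p')=12
L[0]='e': occ=0, LF[0]=C('e')+0=2+0=2
L[1]='e': occ=1, LF[1]=C('e')+1=2+1=3
L[2]='l': occ=0, LF[2]=C('l')+0=9+0=9
L[3]='n': occ=0, LF[3]=C('n')+0=11+0=11
L[4]='i': occ=0, LF[4]=C('i')+0=7+0=7
L[5]='l': occ=1, LF[5]=C('l')+1=9+1=10
L[6]='g': occ=0, LF[6]=C('g')+0=4+0=4
L[7]='g': occ=1, LF[7]=C('g')+1=4+1=5
L[8]='p': occ=0, LF[8]=C('p')+0=12+0=12
L[9]='g': occ=2, LF[9]=C('g')+2=4+2=6
L[10]='p': occ=1, LF[10]=C('p')+1=12+1=13
L[11]='i': occ=1, LF[11]=C('i')+1=7+1=8
L[12]='$': occ=0, LF[12]=C('$')+0=0+0=0
L[13]='p': occ=2, LF[13]=C('p')+2=12+2=14
L[14]='a': occ=0, LF[14]=C('a')+0=1+0=1

Answer: 2 3 9 11 7 10 4 5 12 6 13 8 0 14 1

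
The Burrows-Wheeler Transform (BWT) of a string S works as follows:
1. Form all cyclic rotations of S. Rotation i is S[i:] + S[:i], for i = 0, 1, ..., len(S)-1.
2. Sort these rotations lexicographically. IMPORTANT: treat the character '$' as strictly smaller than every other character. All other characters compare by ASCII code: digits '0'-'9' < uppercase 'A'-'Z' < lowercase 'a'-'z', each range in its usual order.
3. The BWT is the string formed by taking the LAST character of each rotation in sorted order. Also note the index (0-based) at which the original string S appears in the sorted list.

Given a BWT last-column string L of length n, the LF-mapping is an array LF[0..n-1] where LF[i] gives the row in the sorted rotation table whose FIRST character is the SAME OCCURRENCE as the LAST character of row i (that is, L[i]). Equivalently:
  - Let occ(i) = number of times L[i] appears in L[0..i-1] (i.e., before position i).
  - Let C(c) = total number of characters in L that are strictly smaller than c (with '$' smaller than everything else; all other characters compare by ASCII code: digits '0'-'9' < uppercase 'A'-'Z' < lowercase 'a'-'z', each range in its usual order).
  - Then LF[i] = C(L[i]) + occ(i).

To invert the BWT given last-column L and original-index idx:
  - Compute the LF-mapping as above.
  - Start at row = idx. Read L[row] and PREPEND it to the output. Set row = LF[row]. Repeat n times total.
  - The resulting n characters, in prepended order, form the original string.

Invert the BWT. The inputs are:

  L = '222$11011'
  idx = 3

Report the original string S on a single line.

Answer: 11211202$

Derivation:
LF mapping: 6 7 8 0 2 3 1 4 5
Walk LF starting at row 3, prepending L[row]:
  step 1: row=3, L[3]='$', prepend. Next row=LF[3]=0
  step 2: row=0, L[0]='2', prepend. Next row=LF[0]=6
  step 3: row=6, L[6]='0', prepend. Next row=LF[6]=1
  step 4: row=1, L[1]='2', prepend. Next row=LF[1]=7
  step 5: row=7, L[7]='1', prepend. Next row=LF[7]=4
  step 6: row=4, L[4]='1', prepend. Next row=LF[4]=2
  step 7: row=2, L[2]='2', prepend. Next row=LF[2]=8
  step 8: row=8, L[8]='1', prepend. Next row=LF[8]=5
  step 9: row=5, L[5]='1', prepend. Next row=LF[5]=3
Reversed output: 11211202$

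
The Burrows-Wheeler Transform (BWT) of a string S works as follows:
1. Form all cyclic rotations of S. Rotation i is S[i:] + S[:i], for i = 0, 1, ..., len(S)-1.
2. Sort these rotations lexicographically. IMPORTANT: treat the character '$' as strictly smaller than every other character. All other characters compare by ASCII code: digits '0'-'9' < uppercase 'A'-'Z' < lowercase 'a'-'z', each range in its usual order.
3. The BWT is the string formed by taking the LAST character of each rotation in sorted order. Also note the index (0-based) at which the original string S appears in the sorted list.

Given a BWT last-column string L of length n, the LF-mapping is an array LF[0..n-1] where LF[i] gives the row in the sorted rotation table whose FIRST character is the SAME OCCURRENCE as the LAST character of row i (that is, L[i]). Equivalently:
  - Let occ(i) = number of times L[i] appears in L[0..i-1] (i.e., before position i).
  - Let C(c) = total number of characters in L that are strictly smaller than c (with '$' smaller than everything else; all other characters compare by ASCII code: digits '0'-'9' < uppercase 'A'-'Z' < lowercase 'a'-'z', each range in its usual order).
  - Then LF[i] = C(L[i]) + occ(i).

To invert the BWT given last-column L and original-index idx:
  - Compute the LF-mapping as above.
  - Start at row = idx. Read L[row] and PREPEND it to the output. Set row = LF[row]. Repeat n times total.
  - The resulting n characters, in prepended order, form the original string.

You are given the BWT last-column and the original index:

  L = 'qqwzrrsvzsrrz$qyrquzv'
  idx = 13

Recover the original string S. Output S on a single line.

Answer: vrsrrqzqvzzuzrsrywqq$

Derivation:
LF mapping: 1 2 15 17 5 6 10 13 18 11 7 8 19 0 3 16 9 4 12 20 14
Walk LF starting at row 13, prepending L[row]:
  step 1: row=13, L[13]='$', prepend. Next row=LF[13]=0
  step 2: row=0, L[0]='q', prepend. Next row=LF[0]=1
  step 3: row=1, L[1]='q', prepend. Next row=LF[1]=2
  step 4: row=2, L[2]='w', prepend. Next row=LF[2]=15
  step 5: row=15, L[15]='y', prepend. Next row=LF[15]=16
  step 6: row=16, L[16]='r', prepend. Next row=LF[16]=9
  step 7: row=9, L[9]='s', prepend. Next row=LF[9]=11
  step 8: row=11, L[11]='r', prepend. Next row=LF[11]=8
  step 9: row=8, L[8]='z', prepend. Next row=LF[8]=18
  step 10: row=18, L[18]='u', prepend. Next row=LF[18]=12
  step 11: row=12, L[12]='z', prepend. Next row=LF[12]=19
  step 12: row=19, L[19]='z', prepend. Next row=LF[19]=20
  step 13: row=20, L[20]='v', prepend. Next row=LF[20]=14
  step 14: row=14, L[14]='q', prepend. Next row=LF[14]=3
  step 15: row=3, L[3]='z', prepend. Next row=LF[3]=17
  step 16: row=17, L[17]='q', prepend. Next row=LF[17]=4
  step 17: row=4, L[4]='r', prepend. Next row=LF[4]=5
  step 18: row=5, L[5]='r', prepend. Next row=LF[5]=6
  step 19: row=6, L[6]='s', prepend. Next row=LF[6]=10
  step 20: row=10, L[10]='r', prepend. Next row=LF[10]=7
  step 21: row=7, L[7]='v', prepend. Next row=LF[7]=13
Reversed output: vrsrrqzqvzzuzrsrywqq$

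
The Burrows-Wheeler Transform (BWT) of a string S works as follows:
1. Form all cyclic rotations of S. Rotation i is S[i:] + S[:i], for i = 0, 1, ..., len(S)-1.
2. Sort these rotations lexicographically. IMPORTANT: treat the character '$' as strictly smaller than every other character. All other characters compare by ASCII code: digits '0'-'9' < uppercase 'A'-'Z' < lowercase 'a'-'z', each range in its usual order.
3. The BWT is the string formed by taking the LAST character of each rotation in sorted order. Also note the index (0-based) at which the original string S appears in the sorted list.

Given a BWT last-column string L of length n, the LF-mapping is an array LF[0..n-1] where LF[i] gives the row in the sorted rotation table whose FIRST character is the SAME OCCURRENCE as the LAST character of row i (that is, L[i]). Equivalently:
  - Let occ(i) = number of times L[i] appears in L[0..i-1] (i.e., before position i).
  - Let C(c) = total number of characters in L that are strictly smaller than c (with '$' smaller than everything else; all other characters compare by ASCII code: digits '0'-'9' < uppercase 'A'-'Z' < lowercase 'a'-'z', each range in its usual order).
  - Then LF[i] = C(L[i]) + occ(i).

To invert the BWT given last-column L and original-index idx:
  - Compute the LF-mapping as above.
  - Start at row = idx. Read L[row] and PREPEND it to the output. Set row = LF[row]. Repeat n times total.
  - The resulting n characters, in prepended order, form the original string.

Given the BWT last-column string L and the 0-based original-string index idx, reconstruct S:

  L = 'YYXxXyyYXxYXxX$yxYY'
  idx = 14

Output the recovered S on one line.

Answer: xxXYYXXXYyxyXxYYyY$

Derivation:
LF mapping: 6 7 1 12 2 16 17 8 3 13 9 4 14 5 0 18 15 10 11
Walk LF starting at row 14, prepending L[row]:
  step 1: row=14, L[14]='$', prepend. Next row=LF[14]=0
  step 2: row=0, L[0]='Y', prepend. Next row=LF[0]=6
  step 3: row=6, L[6]='y', prepend. Next row=LF[6]=17
  step 4: row=17, L[17]='Y', prepend. Next row=LF[17]=10
  step 5: row=10, L[10]='Y', prepend. Next row=LF[10]=9
  step 6: row=9, L[9]='x', prepend. Next row=LF[9]=13
  step 7: row=13, L[13]='X', prepend. Next row=LF[13]=5
  step 8: row=5, L[5]='y', prepend. Next row=LF[5]=16
  step 9: row=16, L[16]='x', prepend. Next row=LF[16]=15
  step 10: row=15, L[15]='y', prepend. Next row=LF[15]=18
  step 11: row=18, L[18]='Y', prepend. Next row=LF[18]=11
  step 12: row=11, L[11]='X', prepend. Next row=LF[11]=4
  step 13: row=4, L[4]='X', prepend. Next row=LF[4]=2
  step 14: row=2, L[2]='X', prepend. Next row=LF[2]=1
  step 15: row=1, L[1]='Y', prepend. Next row=LF[1]=7
  step 16: row=7, L[7]='Y', prepend. Next row=LF[7]=8
  step 17: row=8, L[8]='X', prepend. Next row=LF[8]=3
  step 18: row=3, L[3]='x', prepend. Next row=LF[3]=12
  step 19: row=12, L[12]='x', prepend. Next row=LF[12]=14
Reversed output: xxXYYXXXYyxyXxYYyY$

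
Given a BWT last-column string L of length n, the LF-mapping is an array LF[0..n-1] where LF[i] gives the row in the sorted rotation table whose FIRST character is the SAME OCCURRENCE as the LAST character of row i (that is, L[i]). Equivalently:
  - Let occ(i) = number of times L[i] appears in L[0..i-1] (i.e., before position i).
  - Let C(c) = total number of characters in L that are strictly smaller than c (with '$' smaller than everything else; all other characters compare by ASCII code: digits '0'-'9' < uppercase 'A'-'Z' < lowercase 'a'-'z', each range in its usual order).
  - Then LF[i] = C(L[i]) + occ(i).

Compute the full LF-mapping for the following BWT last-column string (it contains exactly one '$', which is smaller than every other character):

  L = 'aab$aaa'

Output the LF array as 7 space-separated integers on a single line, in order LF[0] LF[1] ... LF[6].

Answer: 1 2 6 0 3 4 5

Derivation:
Char counts: '$':1, 'a':5, 'b':1
C (first-col start): C('$')=0, C('a')=1, C('b')=6
L[0]='a': occ=0, LF[0]=C('a')+0=1+0=1
L[1]='a': occ=1, LF[1]=C('a')+1=1+1=2
L[2]='b': occ=0, LF[2]=C('b')+0=6+0=6
L[3]='$': occ=0, LF[3]=C('$')+0=0+0=0
L[4]='a': occ=2, LF[4]=C('a')+2=1+2=3
L[5]='a': occ=3, LF[5]=C('a')+3=1+3=4
L[6]='a': occ=4, LF[6]=C('a')+4=1+4=5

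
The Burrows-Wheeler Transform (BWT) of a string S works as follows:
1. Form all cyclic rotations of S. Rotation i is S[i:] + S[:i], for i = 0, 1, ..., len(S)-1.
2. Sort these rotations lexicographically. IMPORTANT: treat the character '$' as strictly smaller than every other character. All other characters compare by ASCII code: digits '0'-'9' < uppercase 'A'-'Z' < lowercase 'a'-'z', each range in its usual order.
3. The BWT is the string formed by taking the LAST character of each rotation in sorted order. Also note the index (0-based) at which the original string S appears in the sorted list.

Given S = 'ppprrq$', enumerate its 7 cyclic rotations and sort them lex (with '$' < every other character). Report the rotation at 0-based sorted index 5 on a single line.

All 7 rotations (rotation i = S[i:]+S[:i]):
  rot[0] = ppprrq$
  rot[1] = pprrq$p
  rot[2] = prrq$pp
  rot[3] = rrq$ppp
  rot[4] = rq$pppr
  rot[5] = q$ppprr
  rot[6] = $ppprrq
Sorted (with $ < everything):
  sorted[0] = $ppprrq
  sorted[1] = ppprrq$
  sorted[2] = pprrq$p
  sorted[3] = prrq$pp
  sorted[4] = q$ppprr
  sorted[5] = rq$pppr
  sorted[6] = rrq$ppp
sorted[5] = rq$pppr

Answer: rq$pppr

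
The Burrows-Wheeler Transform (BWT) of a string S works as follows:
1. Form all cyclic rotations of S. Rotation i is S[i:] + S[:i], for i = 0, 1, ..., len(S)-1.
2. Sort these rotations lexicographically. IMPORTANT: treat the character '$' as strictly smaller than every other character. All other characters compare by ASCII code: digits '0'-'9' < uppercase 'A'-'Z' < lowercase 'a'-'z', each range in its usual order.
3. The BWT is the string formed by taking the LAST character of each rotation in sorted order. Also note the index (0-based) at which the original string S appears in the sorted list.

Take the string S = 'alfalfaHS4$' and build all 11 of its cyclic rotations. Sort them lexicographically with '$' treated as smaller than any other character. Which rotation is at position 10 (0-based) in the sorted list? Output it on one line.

All 11 rotations (rotation i = S[i:]+S[:i]):
  rot[0] = alfalfaHS4$
  rot[1] = lfalfaHS4$a
  rot[2] = falfaHS4$al
  rot[3] = alfaHS4$alf
  rot[4] = lfaHS4$alfa
  rot[5] = faHS4$alfal
  rot[6] = aHS4$alfalf
  rot[7] = HS4$alfalfa
  rot[8] = S4$alfalfaH
  rot[9] = 4$alfalfaHS
  rot[10] = $alfalfaHS4
Sorted (with $ < everything):
  sorted[0] = $alfalfaHS4
  sorted[1] = 4$alfalfaHS
  sorted[2] = HS4$alfalfa
  sorted[3] = S4$alfalfaH
  sorted[4] = aHS4$alfalf
  sorted[5] = alfaHS4$alf
  sorted[6] = alfalfaHS4$
  sorted[7] = faHS4$alfal
  sorted[8] = falfaHS4$al
  sorted[9] = lfaHS4$alfa
  sorted[10] = lfalfaHS4$a
sorted[10] = lfalfaHS4$a

Answer: lfalfaHS4$a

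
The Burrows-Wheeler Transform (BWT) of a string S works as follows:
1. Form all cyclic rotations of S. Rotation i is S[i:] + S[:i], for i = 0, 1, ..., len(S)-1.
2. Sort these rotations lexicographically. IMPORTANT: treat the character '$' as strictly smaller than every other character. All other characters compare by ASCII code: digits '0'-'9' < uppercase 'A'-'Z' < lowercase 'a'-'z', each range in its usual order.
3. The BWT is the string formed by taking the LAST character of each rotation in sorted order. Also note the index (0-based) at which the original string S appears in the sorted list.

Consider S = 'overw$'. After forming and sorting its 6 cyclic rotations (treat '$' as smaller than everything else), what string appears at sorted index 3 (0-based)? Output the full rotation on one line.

All 6 rotations (rotation i = S[i:]+S[:i]):
  rot[0] = overw$
  rot[1] = verw$o
  rot[2] = erw$ov
  rot[3] = rw$ove
  rot[4] = w$over
  rot[5] = $overw
Sorted (with $ < everything):
  sorted[0] = $overw
  sorted[1] = erw$ov
  sorted[2] = overw$
  sorted[3] = rw$ove
  sorted[4] = verw$o
  sorted[5] = w$over
sorted[3] = rw$ove

Answer: rw$ove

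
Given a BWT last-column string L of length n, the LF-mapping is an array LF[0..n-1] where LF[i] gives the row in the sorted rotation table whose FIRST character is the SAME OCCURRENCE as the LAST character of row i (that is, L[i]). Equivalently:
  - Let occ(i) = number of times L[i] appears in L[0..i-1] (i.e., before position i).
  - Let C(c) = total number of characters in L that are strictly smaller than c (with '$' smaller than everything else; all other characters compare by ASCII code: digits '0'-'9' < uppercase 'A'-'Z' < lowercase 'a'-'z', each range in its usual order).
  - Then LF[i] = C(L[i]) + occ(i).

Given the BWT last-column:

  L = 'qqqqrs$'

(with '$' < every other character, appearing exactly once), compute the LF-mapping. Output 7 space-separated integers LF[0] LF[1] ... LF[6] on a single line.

Answer: 1 2 3 4 5 6 0

Derivation:
Char counts: '$':1, 'q':4, 'r':1, 's':1
C (first-col start): C('$')=0, C('q')=1, C('r')=5, C('s')=6
L[0]='q': occ=0, LF[0]=C('q')+0=1+0=1
L[1]='q': occ=1, LF[1]=C('q')+1=1+1=2
L[2]='q': occ=2, LF[2]=C('q')+2=1+2=3
L[3]='q': occ=3, LF[3]=C('q')+3=1+3=4
L[4]='r': occ=0, LF[4]=C('r')+0=5+0=5
L[5]='s': occ=0, LF[5]=C('s')+0=6+0=6
L[6]='$': occ=0, LF[6]=C('$')+0=0+0=0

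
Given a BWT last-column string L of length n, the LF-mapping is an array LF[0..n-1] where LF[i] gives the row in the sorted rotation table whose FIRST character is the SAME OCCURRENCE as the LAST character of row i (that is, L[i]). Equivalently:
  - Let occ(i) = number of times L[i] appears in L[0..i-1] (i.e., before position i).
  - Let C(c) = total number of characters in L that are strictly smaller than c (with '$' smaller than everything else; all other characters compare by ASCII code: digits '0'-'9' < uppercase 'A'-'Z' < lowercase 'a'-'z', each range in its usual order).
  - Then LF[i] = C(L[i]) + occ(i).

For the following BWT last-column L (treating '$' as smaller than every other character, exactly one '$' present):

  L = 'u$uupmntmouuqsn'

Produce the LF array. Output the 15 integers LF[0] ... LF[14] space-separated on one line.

Answer: 10 0 11 12 6 1 3 9 2 5 13 14 7 8 4

Derivation:
Char counts: '$':1, 'm':2, 'n':2, 'o':1, 'p':1, 'q':1, 's':1, 't':1, 'u':5
C (first-col start): C('$')=0, C('m')=1, C('n')=3, C('o')=5, C('p')=6, C('q')=7, C('s')=8, C('t')=9, C('u')=10
L[0]='u': occ=0, LF[0]=C('u')+0=10+0=10
L[1]='$': occ=0, LF[1]=C('$')+0=0+0=0
L[2]='u': occ=1, LF[2]=C('u')+1=10+1=11
L[3]='u': occ=2, LF[3]=C('u')+2=10+2=12
L[4]='p': occ=0, LF[4]=C('p')+0=6+0=6
L[5]='m': occ=0, LF[5]=C('m')+0=1+0=1
L[6]='n': occ=0, LF[6]=C('n')+0=3+0=3
L[7]='t': occ=0, LF[7]=C('t')+0=9+0=9
L[8]='m': occ=1, LF[8]=C('m')+1=1+1=2
L[9]='o': occ=0, LF[9]=C('o')+0=5+0=5
L[10]='u': occ=3, LF[10]=C('u')+3=10+3=13
L[11]='u': occ=4, LF[11]=C('u')+4=10+4=14
L[12]='q': occ=0, LF[12]=C('q')+0=7+0=7
L[13]='s': occ=0, LF[13]=C('s')+0=8+0=8
L[14]='n': occ=1, LF[14]=C('n')+1=3+1=4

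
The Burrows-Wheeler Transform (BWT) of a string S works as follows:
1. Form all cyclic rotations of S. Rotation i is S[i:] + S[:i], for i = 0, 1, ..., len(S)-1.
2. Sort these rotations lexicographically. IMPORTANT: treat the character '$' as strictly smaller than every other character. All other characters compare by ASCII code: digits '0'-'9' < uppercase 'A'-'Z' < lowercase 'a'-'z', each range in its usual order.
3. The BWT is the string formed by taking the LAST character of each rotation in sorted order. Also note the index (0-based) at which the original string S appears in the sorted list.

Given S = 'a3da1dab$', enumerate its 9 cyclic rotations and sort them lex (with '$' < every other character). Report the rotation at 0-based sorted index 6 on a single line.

All 9 rotations (rotation i = S[i:]+S[:i]):
  rot[0] = a3da1dab$
  rot[1] = 3da1dab$a
  rot[2] = da1dab$a3
  rot[3] = a1dab$a3d
  rot[4] = 1dab$a3da
  rot[5] = dab$a3da1
  rot[6] = ab$a3da1d
  rot[7] = b$a3da1da
  rot[8] = $a3da1dab
Sorted (with $ < everything):
  sorted[0] = $a3da1dab
  sorted[1] = 1dab$a3da
  sorted[2] = 3da1dab$a
  sorted[3] = a1dab$a3d
  sorted[4] = a3da1dab$
  sorted[5] = ab$a3da1d
  sorted[6] = b$a3da1da
  sorted[7] = da1dab$a3
  sorted[8] = dab$a3da1
sorted[6] = b$a3da1da

Answer: b$a3da1da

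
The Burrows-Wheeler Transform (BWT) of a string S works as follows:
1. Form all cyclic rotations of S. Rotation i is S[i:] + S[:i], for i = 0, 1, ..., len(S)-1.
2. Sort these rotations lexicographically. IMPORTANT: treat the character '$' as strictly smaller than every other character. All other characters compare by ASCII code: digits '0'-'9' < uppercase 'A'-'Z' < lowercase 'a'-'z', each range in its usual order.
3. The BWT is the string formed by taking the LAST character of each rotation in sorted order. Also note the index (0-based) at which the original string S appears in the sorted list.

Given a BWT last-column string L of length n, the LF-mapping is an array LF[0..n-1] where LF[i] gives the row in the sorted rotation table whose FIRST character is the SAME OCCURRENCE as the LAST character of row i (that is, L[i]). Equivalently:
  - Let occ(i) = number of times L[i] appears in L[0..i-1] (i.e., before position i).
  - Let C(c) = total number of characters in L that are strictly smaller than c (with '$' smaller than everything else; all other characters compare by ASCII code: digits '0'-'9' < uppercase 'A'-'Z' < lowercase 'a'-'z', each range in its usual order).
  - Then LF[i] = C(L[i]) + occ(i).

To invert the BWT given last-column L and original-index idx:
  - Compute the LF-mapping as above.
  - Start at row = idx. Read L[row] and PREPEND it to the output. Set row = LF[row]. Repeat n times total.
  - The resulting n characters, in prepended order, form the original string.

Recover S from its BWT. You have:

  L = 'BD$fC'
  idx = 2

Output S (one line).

LF mapping: 1 3 0 4 2
Walk LF starting at row 2, prepending L[row]:
  step 1: row=2, L[2]='$', prepend. Next row=LF[2]=0
  step 2: row=0, L[0]='B', prepend. Next row=LF[0]=1
  step 3: row=1, L[1]='D', prepend. Next row=LF[1]=3
  step 4: row=3, L[3]='f', prepend. Next row=LF[3]=4
  step 5: row=4, L[4]='C', prepend. Next row=LF[4]=2
Reversed output: CfDB$

Answer: CfDB$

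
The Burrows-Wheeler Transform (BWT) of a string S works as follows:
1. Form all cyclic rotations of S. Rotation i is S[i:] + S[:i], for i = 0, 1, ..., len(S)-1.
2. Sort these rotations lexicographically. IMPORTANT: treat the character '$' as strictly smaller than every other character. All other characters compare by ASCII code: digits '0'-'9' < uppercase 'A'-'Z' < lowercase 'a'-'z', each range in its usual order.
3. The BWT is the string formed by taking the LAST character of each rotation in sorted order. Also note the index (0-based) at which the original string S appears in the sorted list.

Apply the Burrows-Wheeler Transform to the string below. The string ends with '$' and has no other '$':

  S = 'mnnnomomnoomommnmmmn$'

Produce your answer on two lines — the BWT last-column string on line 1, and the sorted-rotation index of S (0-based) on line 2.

Answer: nnmomm$ooommmnnmmmonn
6

Derivation:
All 21 rotations (rotation i = S[i:]+S[:i]):
  rot[0] = mnnnomomnoomommnmmmn$
  rot[1] = nnnomomnoomommnmmmn$m
  rot[2] = nnomomnoomommnmmmn$mn
  rot[3] = nomomnoomommnmmmn$mnn
  rot[4] = omomnoomommnmmmn$mnnn
  rot[5] = momnoomommnmmmn$mnnno
  rot[6] = omnoomommnmmmn$mnnnom
  rot[7] = mnoomommnmmmn$mnnnomo
  rot[8] = noomommnmmmn$mnnnomom
  rot[9] = oomommnmmmn$mnnnomomn
  rot[10] = omommnmmmn$mnnnomomno
  rot[11] = mommnmmmn$mnnnomomnoo
  rot[12] = ommnmmmn$mnnnomomnoom
  rot[13] = mmnmmmn$mnnnomomnoomo
  rot[14] = mnmmmn$mnnnomomnoomom
  rot[15] = nmmmn$mnnnomomnoomomm
  rot[16] = mmmn$mnnnomomnoomommn
  rot[17] = mmn$mnnnomomnoomommnm
  rot[18] = mn$mnnnomomnoomommnmm
  rot[19] = n$mnnnomomnoomommnmmm
  rot[20] = $mnnnomomnoomommnmmmn
Sorted (with $ < everything):
  sorted[0] = $mnnnomomnoomommnmmmn  (last char: 'n')
  sorted[1] = mmmn$mnnnomomnoomommn  (last char: 'n')
  sorted[2] = mmn$mnnnomomnoomommnm  (last char: 'm')
  sorted[3] = mmnmmmn$mnnnomomnoomo  (last char: 'o')
  sorted[4] = mn$mnnnomomnoomommnmm  (last char: 'm')
  sorted[5] = mnmmmn$mnnnomomnoomom  (last char: 'm')
  sorted[6] = mnnnomomnoomommnmmmn$  (last char: '$')
  sorted[7] = mnoomommnmmmn$mnnnomo  (last char: 'o')
  sorted[8] = mommnmmmn$mnnnomomnoo  (last char: 'o')
  sorted[9] = momnoomommnmmmn$mnnno  (last char: 'o')
  sorted[10] = n$mnnnomomnoomommnmmm  (last char: 'm')
  sorted[11] = nmmmn$mnnnomomnoomomm  (last char: 'm')
  sorted[12] = nnnomomnoomommnmmmn$m  (last char: 'm')
  sorted[13] = nnomomnoomommnmmmn$mn  (last char: 'n')
  sorted[14] = nomomnoomommnmmmn$mnn  (last char: 'n')
  sorted[15] = noomommnmmmn$mnnnomom  (last char: 'm')
  sorted[16] = ommnmmmn$mnnnomomnoom  (last char: 'm')
  sorted[17] = omnoomommnmmmn$mnnnom  (last char: 'm')
  sorted[18] = omommnmmmn$mnnnomomno  (last char: 'o')
  sorted[19] = omomnoomommnmmmn$mnnn  (last char: 'n')
  sorted[20] = oomommnmmmn$mnnnomomn  (last char: 'n')
Last column: nnmomm$ooommmnnmmmonn
Original string S is at sorted index 6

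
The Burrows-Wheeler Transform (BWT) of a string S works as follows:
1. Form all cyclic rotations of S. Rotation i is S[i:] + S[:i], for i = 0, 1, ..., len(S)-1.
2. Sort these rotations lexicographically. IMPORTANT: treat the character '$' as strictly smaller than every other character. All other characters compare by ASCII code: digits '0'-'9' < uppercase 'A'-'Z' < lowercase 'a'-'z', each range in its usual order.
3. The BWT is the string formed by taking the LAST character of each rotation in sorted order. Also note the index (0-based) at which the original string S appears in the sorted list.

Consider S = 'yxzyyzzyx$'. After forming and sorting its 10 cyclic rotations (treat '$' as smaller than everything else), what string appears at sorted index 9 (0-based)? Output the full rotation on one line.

Answer: zzyx$yxzyy

Derivation:
All 10 rotations (rotation i = S[i:]+S[:i]):
  rot[0] = yxzyyzzyx$
  rot[1] = xzyyzzyx$y
  rot[2] = zyyzzyx$yx
  rot[3] = yyzzyx$yxz
  rot[4] = yzzyx$yxzy
  rot[5] = zzyx$yxzyy
  rot[6] = zyx$yxzyyz
  rot[7] = yx$yxzyyzz
  rot[8] = x$yxzyyzzy
  rot[9] = $yxzyyzzyx
Sorted (with $ < everything):
  sorted[0] = $yxzyyzzyx
  sorted[1] = x$yxzyyzzy
  sorted[2] = xzyyzzyx$y
  sorted[3] = yx$yxzyyzz
  sorted[4] = yxzyyzzyx$
  sorted[5] = yyzzyx$yxz
  sorted[6] = yzzyx$yxzy
  sorted[7] = zyx$yxzyyz
  sorted[8] = zyyzzyx$yx
  sorted[9] = zzyx$yxzyy
sorted[9] = zzyx$yxzyy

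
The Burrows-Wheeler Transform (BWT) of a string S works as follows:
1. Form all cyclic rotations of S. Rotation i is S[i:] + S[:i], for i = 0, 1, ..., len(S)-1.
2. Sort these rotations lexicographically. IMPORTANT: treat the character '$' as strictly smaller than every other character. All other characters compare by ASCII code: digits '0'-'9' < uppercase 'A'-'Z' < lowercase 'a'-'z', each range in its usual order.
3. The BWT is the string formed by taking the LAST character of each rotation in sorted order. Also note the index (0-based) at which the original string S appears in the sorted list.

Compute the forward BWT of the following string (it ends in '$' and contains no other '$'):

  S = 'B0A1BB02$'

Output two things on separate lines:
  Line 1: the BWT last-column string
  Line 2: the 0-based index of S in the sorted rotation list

All 9 rotations (rotation i = S[i:]+S[:i]):
  rot[0] = B0A1BB02$
  rot[1] = 0A1BB02$B
  rot[2] = A1BB02$B0
  rot[3] = 1BB02$B0A
  rot[4] = BB02$B0A1
  rot[5] = B02$B0A1B
  rot[6] = 02$B0A1BB
  rot[7] = 2$B0A1BB0
  rot[8] = $B0A1BB02
Sorted (with $ < everything):
  sorted[0] = $B0A1BB02  (last char: '2')
  sorted[1] = 02$B0A1BB  (last char: 'B')
  sorted[2] = 0A1BB02$B  (last char: 'B')
  sorted[3] = 1BB02$B0A  (last char: 'A')
  sorted[4] = 2$B0A1BB0  (last char: '0')
  sorted[5] = A1BB02$B0  (last char: '0')
  sorted[6] = B02$B0A1B  (last char: 'B')
  sorted[7] = B0A1BB02$  (last char: '$')
  sorted[8] = BB02$B0A1  (last char: '1')
Last column: 2BBA00B$1
Original string S is at sorted index 7

Answer: 2BBA00B$1
7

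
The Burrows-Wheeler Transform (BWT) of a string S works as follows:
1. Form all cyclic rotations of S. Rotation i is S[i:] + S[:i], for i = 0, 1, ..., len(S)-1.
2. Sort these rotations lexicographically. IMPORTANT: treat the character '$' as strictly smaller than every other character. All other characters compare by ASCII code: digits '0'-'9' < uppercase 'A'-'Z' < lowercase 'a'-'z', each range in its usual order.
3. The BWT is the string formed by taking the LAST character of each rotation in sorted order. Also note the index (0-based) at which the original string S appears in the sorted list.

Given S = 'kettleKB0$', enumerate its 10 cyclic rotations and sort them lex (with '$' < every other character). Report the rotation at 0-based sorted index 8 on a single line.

All 10 rotations (rotation i = S[i:]+S[:i]):
  rot[0] = kettleKB0$
  rot[1] = ettleKB0$k
  rot[2] = ttleKB0$ke
  rot[3] = tleKB0$ket
  rot[4] = leKB0$kett
  rot[5] = eKB0$kettl
  rot[6] = KB0$kettle
  rot[7] = B0$kettleK
  rot[8] = 0$kettleKB
  rot[9] = $kettleKB0
Sorted (with $ < everything):
  sorted[0] = $kettleKB0
  sorted[1] = 0$kettleKB
  sorted[2] = B0$kettleK
  sorted[3] = KB0$kettle
  sorted[4] = eKB0$kettl
  sorted[5] = ettleKB0$k
  sorted[6] = kettleKB0$
  sorted[7] = leKB0$kett
  sorted[8] = tleKB0$ket
  sorted[9] = ttleKB0$ke
sorted[8] = tleKB0$ket

Answer: tleKB0$ket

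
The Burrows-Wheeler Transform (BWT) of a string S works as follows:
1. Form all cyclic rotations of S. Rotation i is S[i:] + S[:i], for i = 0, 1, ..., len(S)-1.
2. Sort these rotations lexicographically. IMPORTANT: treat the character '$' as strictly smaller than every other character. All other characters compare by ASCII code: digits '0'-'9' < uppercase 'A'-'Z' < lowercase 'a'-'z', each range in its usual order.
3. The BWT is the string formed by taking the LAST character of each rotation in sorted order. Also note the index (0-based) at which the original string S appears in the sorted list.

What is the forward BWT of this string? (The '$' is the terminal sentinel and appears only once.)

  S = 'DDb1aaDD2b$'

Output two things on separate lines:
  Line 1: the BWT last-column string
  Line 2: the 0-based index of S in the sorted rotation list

All 11 rotations (rotation i = S[i:]+S[:i]):
  rot[0] = DDb1aaDD2b$
  rot[1] = Db1aaDD2b$D
  rot[2] = b1aaDD2b$DD
  rot[3] = 1aaDD2b$DDb
  rot[4] = aaDD2b$DDb1
  rot[5] = aDD2b$DDb1a
  rot[6] = DD2b$DDb1aa
  rot[7] = D2b$DDb1aaD
  rot[8] = 2b$DDb1aaDD
  rot[9] = b$DDb1aaDD2
  rot[10] = $DDb1aaDD2b
Sorted (with $ < everything):
  sorted[0] = $DDb1aaDD2b  (last char: 'b')
  sorted[1] = 1aaDD2b$DDb  (last char: 'b')
  sorted[2] = 2b$DDb1aaDD  (last char: 'D')
  sorted[3] = D2b$DDb1aaD  (last char: 'D')
  sorted[4] = DD2b$DDb1aa  (last char: 'a')
  sorted[5] = DDb1aaDD2b$  (last char: '$')
  sorted[6] = Db1aaDD2b$D  (last char: 'D')
  sorted[7] = aDD2b$DDb1a  (last char: 'a')
  sorted[8] = aaDD2b$DDb1  (last char: '1')
  sorted[9] = b$DDb1aaDD2  (last char: '2')
  sorted[10] = b1aaDD2b$DD  (last char: 'D')
Last column: bbDDa$Da12D
Original string S is at sorted index 5

Answer: bbDDa$Da12D
5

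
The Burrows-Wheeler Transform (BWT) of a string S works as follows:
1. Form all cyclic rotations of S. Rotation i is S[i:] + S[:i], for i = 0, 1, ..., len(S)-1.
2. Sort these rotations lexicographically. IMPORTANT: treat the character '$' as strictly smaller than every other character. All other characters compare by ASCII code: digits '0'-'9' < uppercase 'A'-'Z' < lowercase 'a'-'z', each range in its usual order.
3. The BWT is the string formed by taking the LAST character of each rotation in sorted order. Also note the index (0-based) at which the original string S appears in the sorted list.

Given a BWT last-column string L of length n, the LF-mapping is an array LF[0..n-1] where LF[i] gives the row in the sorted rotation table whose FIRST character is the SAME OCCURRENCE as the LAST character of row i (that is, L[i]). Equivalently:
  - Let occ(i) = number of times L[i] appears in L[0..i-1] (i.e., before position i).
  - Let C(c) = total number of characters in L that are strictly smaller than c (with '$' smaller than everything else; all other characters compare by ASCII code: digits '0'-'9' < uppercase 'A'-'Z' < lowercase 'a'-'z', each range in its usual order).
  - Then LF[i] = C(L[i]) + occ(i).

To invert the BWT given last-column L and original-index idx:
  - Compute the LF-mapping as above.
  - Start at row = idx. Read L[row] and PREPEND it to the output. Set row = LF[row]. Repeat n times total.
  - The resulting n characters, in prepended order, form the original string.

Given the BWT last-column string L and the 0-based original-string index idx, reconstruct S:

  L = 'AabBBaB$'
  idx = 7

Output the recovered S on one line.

Answer: bBBBaaA$

Derivation:
LF mapping: 1 5 7 2 3 6 4 0
Walk LF starting at row 7, prepending L[row]:
  step 1: row=7, L[7]='$', prepend. Next row=LF[7]=0
  step 2: row=0, L[0]='A', prepend. Next row=LF[0]=1
  step 3: row=1, L[1]='a', prepend. Next row=LF[1]=5
  step 4: row=5, L[5]='a', prepend. Next row=LF[5]=6
  step 5: row=6, L[6]='B', prepend. Next row=LF[6]=4
  step 6: row=4, L[4]='B', prepend. Next row=LF[4]=3
  step 7: row=3, L[3]='B', prepend. Next row=LF[3]=2
  step 8: row=2, L[2]='b', prepend. Next row=LF[2]=7
Reversed output: bBBBaaA$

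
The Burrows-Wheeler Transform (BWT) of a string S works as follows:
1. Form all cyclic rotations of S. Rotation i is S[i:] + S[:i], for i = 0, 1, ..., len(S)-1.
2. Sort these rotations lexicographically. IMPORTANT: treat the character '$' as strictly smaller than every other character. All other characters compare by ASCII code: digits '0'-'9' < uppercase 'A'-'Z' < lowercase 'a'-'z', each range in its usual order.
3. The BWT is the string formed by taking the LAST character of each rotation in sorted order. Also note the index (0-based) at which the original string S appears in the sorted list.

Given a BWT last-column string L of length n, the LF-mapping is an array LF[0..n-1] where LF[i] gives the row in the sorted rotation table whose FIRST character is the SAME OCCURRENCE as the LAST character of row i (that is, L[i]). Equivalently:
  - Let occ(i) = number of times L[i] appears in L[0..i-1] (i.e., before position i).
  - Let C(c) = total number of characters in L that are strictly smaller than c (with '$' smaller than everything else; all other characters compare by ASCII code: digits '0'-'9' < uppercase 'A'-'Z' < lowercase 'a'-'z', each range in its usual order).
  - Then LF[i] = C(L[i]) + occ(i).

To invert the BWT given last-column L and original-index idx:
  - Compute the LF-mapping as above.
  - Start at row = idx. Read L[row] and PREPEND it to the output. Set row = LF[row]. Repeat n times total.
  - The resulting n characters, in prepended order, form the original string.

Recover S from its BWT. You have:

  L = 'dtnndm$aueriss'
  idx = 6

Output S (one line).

LF mapping: 2 12 7 8 3 6 0 1 13 4 9 5 10 11
Walk LF starting at row 6, prepending L[row]:
  step 1: row=6, L[6]='$', prepend. Next row=LF[6]=0
  step 2: row=0, L[0]='d', prepend. Next row=LF[0]=2
  step 3: row=2, L[2]='n', prepend. Next row=LF[2]=7
  step 4: row=7, L[7]='a', prepend. Next row=LF[7]=1
  step 5: row=1, L[1]='t', prepend. Next row=LF[1]=12
  step 6: row=12, L[12]='s', prepend. Next row=LF[12]=10
  step 7: row=10, L[10]='r', prepend. Next row=LF[10]=9
  step 8: row=9, L[9]='e', prepend. Next row=LF[9]=4
  step 9: row=4, L[4]='d', prepend. Next row=LF[4]=3
  step 10: row=3, L[3]='n', prepend. Next row=LF[3]=8
  step 11: row=8, L[8]='u', prepend. Next row=LF[8]=13
  step 12: row=13, L[13]='s', prepend. Next row=LF[13]=11
  step 13: row=11, L[11]='i', prepend. Next row=LF[11]=5
  step 14: row=5, L[5]='m', prepend. Next row=LF[5]=6
Reversed output: misunderstand$

Answer: misunderstand$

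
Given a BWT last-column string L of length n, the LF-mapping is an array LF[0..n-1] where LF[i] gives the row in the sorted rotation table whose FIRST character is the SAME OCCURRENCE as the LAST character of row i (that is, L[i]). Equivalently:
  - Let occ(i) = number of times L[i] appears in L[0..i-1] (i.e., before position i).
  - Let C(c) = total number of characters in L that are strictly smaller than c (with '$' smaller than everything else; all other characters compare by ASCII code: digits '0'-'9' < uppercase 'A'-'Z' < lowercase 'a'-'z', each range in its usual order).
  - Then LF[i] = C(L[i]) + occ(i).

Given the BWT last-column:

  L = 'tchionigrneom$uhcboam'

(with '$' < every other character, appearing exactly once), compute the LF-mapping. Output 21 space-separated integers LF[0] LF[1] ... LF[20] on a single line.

Char counts: '$':1, 'a':1, 'b':1, 'c':2, 'e':1, 'g':1, 'h':2, 'i':2, 'm':2, 'n':2, 'o':3, 'r':1, 't':1, 'u':1
C (first-col start): C('$')=0, C('a')=1, C('b')=2, C('c')=3, C('e')=5, C('g')=6, C('h')=7, C('i')=9, C('m')=11, C('n')=13, C('o')=15, C('r')=18, C('t')=19, C('u')=20
L[0]='t': occ=0, LF[0]=C('t')+0=19+0=19
L[1]='c': occ=0, LF[1]=C('c')+0=3+0=3
L[2]='h': occ=0, LF[2]=C('h')+0=7+0=7
L[3]='i': occ=0, LF[3]=C('i')+0=9+0=9
L[4]='o': occ=0, LF[4]=C('o')+0=15+0=15
L[5]='n': occ=0, LF[5]=C('n')+0=13+0=13
L[6]='i': occ=1, LF[6]=C('i')+1=9+1=10
L[7]='g': occ=0, LF[7]=C('g')+0=6+0=6
L[8]='r': occ=0, LF[8]=C('r')+0=18+0=18
L[9]='n': occ=1, LF[9]=C('n')+1=13+1=14
L[10]='e': occ=0, LF[10]=C('e')+0=5+0=5
L[11]='o': occ=1, LF[11]=C('o')+1=15+1=16
L[12]='m': occ=0, LF[12]=C('m')+0=11+0=11
L[13]='$': occ=0, LF[13]=C('$')+0=0+0=0
L[14]='u': occ=0, LF[14]=C('u')+0=20+0=20
L[15]='h': occ=1, LF[15]=C('h')+1=7+1=8
L[16]='c': occ=1, LF[16]=C('c')+1=3+1=4
L[17]='b': occ=0, LF[17]=C('b')+0=2+0=2
L[18]='o': occ=2, LF[18]=C('o')+2=15+2=17
L[19]='a': occ=0, LF[19]=C('a')+0=1+0=1
L[20]='m': occ=1, LF[20]=C('m')+1=11+1=12

Answer: 19 3 7 9 15 13 10 6 18 14 5 16 11 0 20 8 4 2 17 1 12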